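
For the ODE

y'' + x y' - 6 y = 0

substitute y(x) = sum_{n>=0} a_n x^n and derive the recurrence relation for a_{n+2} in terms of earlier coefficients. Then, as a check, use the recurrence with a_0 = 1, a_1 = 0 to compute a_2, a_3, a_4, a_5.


Substitute y = sum_n a_n x^n.
y''(x) has coefficient (n+2)(n+1) a_{n+2} at x^n;
x y'(x) has coefficient n a_n at x^n (shift);
-6 y(x) has coefficient -6 a_n at x^n.
Matching x^n: (n+2)(n+1) a_{n+2} + (n - 6) a_n = 0.
Thus a_{n+2} = (-n + 6) / ((n+1)(n+2)) * a_n.

Check with a_0 = 1, a_1 = 0 (apply the recurrence for n = 0, 1, 2, 3): a_0 = 1, a_1 = 0, a_2 = 3, a_3 = 0, a_4 = 1, a_5 = 0.

a_(n+2) = (-n + 6) / ((n+1)(n+2)) * a_n; check: a_0 = 1, a_1 = 0, a_2 = 3, a_3 = 0, a_4 = 1, a_5 = 0


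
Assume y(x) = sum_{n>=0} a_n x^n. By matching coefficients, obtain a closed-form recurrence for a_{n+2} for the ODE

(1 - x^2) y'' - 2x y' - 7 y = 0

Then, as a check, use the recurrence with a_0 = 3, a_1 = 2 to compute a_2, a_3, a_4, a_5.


Substitute y = sum_n a_n x^n.
(1 - 1 x^2) y'' contributes (n+2)(n+1) a_{n+2} - n(n-1) a_n at x^n.
-2 x y'(x) contributes -2 n a_n at x^n.
-7 y(x) contributes -7 a_n at x^n.
Matching x^n: (n+2)(n+1) a_{n+2} + (-n(n-1) - 2 n - 7) a_n = 0.
Thus a_{n+2} = (n(n-1) + 2 n + 7) / ((n+1)(n+2)) * a_n.

Check with a_0 = 3, a_1 = 2 (apply the recurrence for n = 0, 1, 2, 3): a_0 = 3, a_1 = 2, a_2 = 21/2, a_3 = 3, a_4 = 91/8, a_5 = 57/20.

a_(n+2) = (n(n-1) + 2 n + 7) / ((n+1)(n+2)) * a_n; check: a_0 = 3, a_1 = 2, a_2 = 21/2, a_3 = 3, a_4 = 91/8, a_5 = 57/20


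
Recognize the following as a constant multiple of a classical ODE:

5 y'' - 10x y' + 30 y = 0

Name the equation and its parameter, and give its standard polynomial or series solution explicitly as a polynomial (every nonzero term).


All three coefficients share the factor 5; dividing through by 5 gives  y'' - 2x y' + 6 y = 0.
This matches the Hermite equation y'' - 2x y' + 2n y = 0 with 2n = 6, so n = 3; the polynomial solution is H_3(x).
With y = sum_k a_k x^k, matching x^k gives (k+2)(k+1) a_{k+2} = 2(k - n) a_k = 2(k - 3) a_k. The right side vanishes at k = 3, so the series with the parity of 3 terminates at degree 3.
Standard normalization: leading coefficient of H_n is 2^n, so a_3 = 2^3 = 8. Work downward with a_k = (k+1)(k+2) a_{k+2} / (2(k - n)):
  a_1 = (2)(3)(8) / (2(1 - 3)) = 48/(-4) = -12
Hence H_3(x) = 8 x^3 - 12 x.

H_3(x); series = 8 x^3 - 12 x


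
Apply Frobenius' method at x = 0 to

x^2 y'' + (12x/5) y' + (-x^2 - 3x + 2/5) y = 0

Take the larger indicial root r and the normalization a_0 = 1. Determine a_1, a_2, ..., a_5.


Write in Frobenius form y'' + (p(x)/x) y' + (q(x)/x^2) y = 0:
  p(x) = 12/5,  q(x) = -x^2 - 3x + 2/5.
Indicial equation: r(r-1) + (12/5) r + (2/5) = 0 -> roots r_1 = -2/5, r_2 = -1.
Take r = r_1 = -2/5. Let y(x) = x^r sum_{n>=0} a_n x^n with a_0 = 1.
Substitute y = x^r sum a_n x^n and match x^{r+n}. The recurrence is
  D(n) a_n - 3 a_{n-1} - 1 a_{n-2} = 0,  where D(n) = (r+n)(r+n-1) + (12/5)(r+n) + (2/5).
  a_n = [3 a_{n-1} + 1 a_{n-2}] / D(n).
Since the indicial polynomial factors as (r - r_1)(r - r_2), D(n) = (r_1 + n - r_1)(r_1 + n - r_2) = n(n + 3/5).
Evaluating step by step (a_0 = 1):
  n = 1: D(1) = 1(1 + 3/5) = 8/5; numerator = 3(1) = 3; a_1 = (3)/(8/5) = 15/8
  n = 2: D(2) = 2(2 + 3/5) = 26/5; numerator = 3(15/8) + 1(1) = 53/8; a_2 = (53/8)/(26/5) = 265/208
  n = 3: D(3) = 3(3 + 3/5) = 54/5; numerator = 3(265/208) + 1(15/8) = 1185/208; a_3 = (1185/208)/(54/5) = 1975/3744
  n = 4: D(4) = 4(4 + 3/5) = 92/5; numerator = 3(1975/3744) + 1(265/208) = 3565/1248; a_4 = (3565/1248)/(92/5) = 775/4992
  n = 5: D(5) = 5(5 + 3/5) = 28; numerator = 3(775/4992) + 1(1975/3744) = 14875/14976; a_5 = (14875/14976)/(28) = 2125/59904

r = -2/5; a_0 = 1; a_1 = 15/8; a_2 = 265/208; a_3 = 1975/3744; a_4 = 775/4992; a_5 = 2125/59904


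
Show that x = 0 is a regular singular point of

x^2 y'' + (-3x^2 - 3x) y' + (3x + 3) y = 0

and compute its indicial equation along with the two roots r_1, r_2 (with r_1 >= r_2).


Divide by x^2 to reach normal form y'' + P_1(x) y' + P_2(x) y = 0 with P_1(x) = -3 - 3/x and P_2(x) = 3/x + 3/x^2.
x = 0 is a singular point because the y'-coefficient -3 - 3/x has a pole at x = 0 and the y-coefficient 3/x + 3/x^2 has a pole at x = 0.
It is a regular singular point because x P_1(x) = p(x) = -3x - 3 and x^2 P_2(x) = q(x) = 3x + 3 are polynomials, hence analytic at x = 0.
p(0) = -3,  q(0) = 3.
Indicial equation: r(r-1) + p(0) r + q(0) = 0, i.e. r^2 + (p(0) - 1) r + q(0) = 0, i.e. r^2 - 4 r + 3 = 0.
Discriminant: (-4)^2 - 4(3) = 4, so r = (4 ± 2)/2.
Solving: r_1 = 3, r_2 = 1.

indicial: r^2 - 4 r + 3 = 0; roots r_1 = 3, r_2 = 1


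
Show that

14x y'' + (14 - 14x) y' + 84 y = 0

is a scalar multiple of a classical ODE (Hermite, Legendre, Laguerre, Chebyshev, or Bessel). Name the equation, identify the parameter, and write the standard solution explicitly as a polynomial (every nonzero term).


All three coefficients share the factor 14; dividing through by 14 gives  x y'' + (1 - x) y' + 6 y = 0.
This matches the Laguerre equation x y'' + (1 - x) y' + n y = 0 with n = 6; the polynomial solution is L_6(x).
With y = sum_k a_k x^k, matching x^k gives (k+1)k a_{k+1} + (k+1) a_{k+1} - k a_k + n a_k = 0, i.e. (k+1)^2 a_{k+1} = (k - n) a_k = (k - 6) a_k. The right side vanishes at k = 6, so the series terminates at degree 6.
Standard normalization L_n(0) = 1 gives a_0 = 1. Work upward with a_{k+1} = (k - 6) a_k / (k+1)^2:
  a_1 = (0 - 6)(1) / 1^2 = -6/1 = -6
  a_2 = (1 - 6)(-6) / 2^2 = 30/4 = 15/2
  a_3 = (2 - 6)(15/2) / 3^2 = -30/9 = -10/3
  a_4 = (3 - 6)(-10/3) / 4^2 = 10/16 = 5/8
  a_5 = (4 - 6)(5/8) / 5^2 = (-5/4)/25 = -1/20
  a_6 = (5 - 6)(-1/20) / 6^2 = (1/20)/36 = 1/720
Hence L_6(x) = x^6/720 - x^5/20 + 5 x^4/8 - 10 x^3/3 + 15 x^2/2 - 6 x + 1.

L_6(x); series = x^6/720 - x^5/20 + 5 x^4/8 - 10 x^3/3 + 15 x^2/2 - 6 x + 1


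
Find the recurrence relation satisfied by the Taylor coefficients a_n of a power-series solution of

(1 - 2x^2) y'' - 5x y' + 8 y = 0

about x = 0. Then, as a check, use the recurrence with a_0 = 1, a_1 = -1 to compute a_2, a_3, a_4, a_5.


Substitute y = sum_n a_n x^n.
(1 - 2 x^2) y'' contributes (n+2)(n+1) a_{n+2} - 2 n(n-1) a_n at x^n.
-5 x y'(x) contributes -5 n a_n at x^n.
8 y(x) contributes 8 a_n at x^n.
Matching x^n: (n+2)(n+1) a_{n+2} + (-2 n(n-1) - 5 n + 8) a_n = 0.
Thus a_{n+2} = (2 n(n-1) + 5 n - 8) / ((n+1)(n+2)) * a_n.

Check with a_0 = 1, a_1 = -1 (apply the recurrence for n = 0, 1, 2, 3): a_0 = 1, a_1 = -1, a_2 = -4, a_3 = 1/2, a_4 = -2, a_5 = 19/40.

a_(n+2) = (2 n(n-1) + 5 n - 8) / ((n+1)(n+2)) * a_n; check: a_0 = 1, a_1 = -1, a_2 = -4, a_3 = 1/2, a_4 = -2, a_5 = 19/40


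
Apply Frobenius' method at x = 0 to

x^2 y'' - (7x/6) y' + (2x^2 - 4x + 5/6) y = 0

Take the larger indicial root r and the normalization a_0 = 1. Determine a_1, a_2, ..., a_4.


Write in Frobenius form y'' + (p(x)/x) y' + (q(x)/x^2) y = 0:
  p(x) = -7/6,  q(x) = 2x^2 - 4x + 5/6.
Indicial equation: r(r-1) + (-7/6) r + (5/6) = 0 -> roots r_1 = 5/3, r_2 = 1/2.
Take r = r_1 = 5/3. Let y(x) = x^r sum_{n>=0} a_n x^n with a_0 = 1.
Substitute y = x^r sum a_n x^n and match x^{r+n}. The recurrence is
  D(n) a_n - 4 a_{n-1} + 2 a_{n-2} = 0,  where D(n) = (r+n)(r+n-1) + (-7/6)(r+n) + (5/6).
  a_n = [4 a_{n-1} - 2 a_{n-2}] / D(n).
Since the indicial polynomial factors as (r - r_1)(r - r_2), D(n) = (r_1 + n - r_1)(r_1 + n - r_2) = n(n + 7/6).
Evaluating step by step (a_0 = 1):
  n = 1: D(1) = 1(1 + 7/6) = 13/6; numerator = 4(1) = 4; a_1 = (4)/(13/6) = 24/13
  n = 2: D(2) = 2(2 + 7/6) = 19/3; numerator = 4(24/13) - 2(1) = 70/13; a_2 = (70/13)/(19/3) = 210/247
  n = 3: D(3) = 3(3 + 7/6) = 25/2; numerator = 4(210/247) - 2(24/13) = -72/247; a_3 = (-72/247)/(25/2) = -144/6175
  n = 4: D(4) = 4(4 + 7/6) = 62/3; numerator = 4(-144/6175) - 2(210/247) = -852/475; a_4 = (-852/475)/(62/3) = -1278/14725

r = 5/3; a_0 = 1; a_1 = 24/13; a_2 = 210/247; a_3 = -144/6175; a_4 = -1278/14725


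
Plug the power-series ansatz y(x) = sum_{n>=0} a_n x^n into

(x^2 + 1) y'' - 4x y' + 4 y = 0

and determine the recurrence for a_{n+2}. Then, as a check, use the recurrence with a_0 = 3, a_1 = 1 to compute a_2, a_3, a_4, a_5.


Substitute y = sum_n a_n x^n.
(1 + 1 x^2) y'' contributes (n+2)(n+1) a_{n+2} + n(n-1) a_n at x^n.
-4 x y'(x) contributes -4 n a_n at x^n.
4 y(x) contributes 4 a_n at x^n.
Matching x^n: (n+2)(n+1) a_{n+2} + (n(n-1) - 4 n + 4) a_n = 0.
Thus a_{n+2} = (-n(n-1) + 4 n - 4) / ((n+1)(n+2)) * a_n.

Check with a_0 = 3, a_1 = 1 (apply the recurrence for n = 0, 1, 2, 3): a_0 = 3, a_1 = 1, a_2 = -6, a_3 = 0, a_4 = -1, a_5 = 0.

a_(n+2) = (-n(n-1) + 4 n - 4) / ((n+1)(n+2)) * a_n; check: a_0 = 3, a_1 = 1, a_2 = -6, a_3 = 0, a_4 = -1, a_5 = 0


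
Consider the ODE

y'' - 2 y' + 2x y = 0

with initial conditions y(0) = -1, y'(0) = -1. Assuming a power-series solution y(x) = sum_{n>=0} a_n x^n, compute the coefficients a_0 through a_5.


Ansatz: y(x) = sum_{n>=0} a_n x^n, so y'(x) = sum_{n>=1} n a_n x^(n-1) and y''(x) = sum_{n>=2} n(n-1) a_n x^(n-2).
Substitute into P(x) y'' + Q(x) y' + R(x) y = 0 with P(x) = 1, Q(x) = -2, R(x) = 2x, and match powers of x.
Initial conditions: a_0 = -1, a_1 = -1.
Setting the coefficient of each power of x to zero and solving order by order (substituting the coefficients already found):
  x^0: 2 a_2 - 2 a_1 = 0  ->  2 a_2 = 2 a_1 = -2  ->  a_2 = -1
  x^1: 6 a_3 - 4 a_2 + 2 a_0 = 0  ->  6 a_3 = 4 a_2 - 2 a_0 = -2  ->  a_3 = -1/3
  x^2: 12 a_4 - 6 a_3 + 2 a_1 = 0  ->  12 a_4 = 6 a_3 - 2 a_1 = 0  ->  a_4 = 0
  x^3: 20 a_5 - 8 a_4 + 2 a_2 = 0  ->  20 a_5 = 8 a_4 - 2 a_2 = 2  ->  a_5 = 1/10
Truncated series: y(x) = -1 - x - x^2 - (1/3) x^3 + (1/10) x^5 + O(x^6).

a_0 = -1; a_1 = -1; a_2 = -1; a_3 = -1/3; a_4 = 0; a_5 = 1/10


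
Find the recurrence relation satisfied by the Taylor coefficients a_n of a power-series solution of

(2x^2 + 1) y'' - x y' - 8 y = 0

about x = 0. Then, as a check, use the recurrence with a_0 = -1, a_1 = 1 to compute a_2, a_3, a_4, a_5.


Substitute y = sum_n a_n x^n.
(1 + 2 x^2) y'' contributes (n+2)(n+1) a_{n+2} + 2 n(n-1) a_n at x^n.
-x y'(x) contributes -n a_n at x^n.
-8 y(x) contributes -8 a_n at x^n.
Matching x^n: (n+2)(n+1) a_{n+2} + (2 n(n-1) - n - 8) a_n = 0.
Thus a_{n+2} = (-2 n(n-1) + n + 8) / ((n+1)(n+2)) * a_n.

Check with a_0 = -1, a_1 = 1 (apply the recurrence for n = 0, 1, 2, 3): a_0 = -1, a_1 = 1, a_2 = -4, a_3 = 3/2, a_4 = -2, a_5 = -3/40.

a_(n+2) = (-2 n(n-1) + n + 8) / ((n+1)(n+2)) * a_n; check: a_0 = -1, a_1 = 1, a_2 = -4, a_3 = 3/2, a_4 = -2, a_5 = -3/40


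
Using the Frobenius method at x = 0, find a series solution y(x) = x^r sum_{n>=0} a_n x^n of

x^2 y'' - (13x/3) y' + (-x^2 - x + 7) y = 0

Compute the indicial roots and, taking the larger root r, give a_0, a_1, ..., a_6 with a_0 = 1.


Write in Frobenius form y'' + (p(x)/x) y' + (q(x)/x^2) y = 0:
  p(x) = -13/3,  q(x) = -x^2 - x + 7.
Indicial equation: r(r-1) + (-13/3) r + (7) = 0 -> roots r_1 = 3, r_2 = 7/3.
Take r = r_1 = 3. Let y(x) = x^r sum_{n>=0} a_n x^n with a_0 = 1.
Substitute y = x^r sum a_n x^n and match x^{r+n}. The recurrence is
  D(n) a_n - 1 a_{n-1} - 1 a_{n-2} = 0,  where D(n) = (r+n)(r+n-1) + (-13/3)(r+n) + (7).
  a_n = [1 a_{n-1} + 1 a_{n-2}] / D(n).
Since the indicial polynomial factors as (r - r_1)(r - r_2), D(n) = (r_1 + n - r_1)(r_1 + n - r_2) = n(n + 2/3).
Evaluating step by step (a_0 = 1):
  n = 1: D(1) = 1(1 + 2/3) = 5/3; numerator = 1(1) = 1; a_1 = (1)/(5/3) = 3/5
  n = 2: D(2) = 2(2 + 2/3) = 16/3; numerator = 1(3/5) + 1(1) = 8/5; a_2 = (8/5)/(16/3) = 3/10
  n = 3: D(3) = 3(3 + 2/3) = 11; numerator = 1(3/10) + 1(3/5) = 9/10; a_3 = (9/10)/(11) = 9/110
  n = 4: D(4) = 4(4 + 2/3) = 56/3; numerator = 1(9/110) + 1(3/10) = 21/55; a_4 = (21/55)/(56/3) = 9/440
  n = 5: D(5) = 5(5 + 2/3) = 85/3; numerator = 1(9/440) + 1(9/110) = 9/88; a_5 = (9/88)/(85/3) = 27/7480
  n = 6: D(6) = 6(6 + 2/3) = 40; numerator = 1(27/7480) + 1(9/440) = 9/374; a_6 = (9/374)/(40) = 9/14960

r = 3; a_0 = 1; a_1 = 3/5; a_2 = 3/10; a_3 = 9/110; a_4 = 9/440; a_5 = 27/7480; a_6 = 9/14960


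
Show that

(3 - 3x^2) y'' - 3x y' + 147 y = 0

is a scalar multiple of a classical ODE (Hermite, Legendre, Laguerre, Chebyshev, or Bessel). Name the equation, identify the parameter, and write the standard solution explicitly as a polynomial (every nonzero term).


All three coefficients share the factor 3; dividing through by 3 gives  (1 - x^2) y'' - x y' + 49 y = 0.
This matches the Chebyshev equation (1 - x^2) y'' - x y' + n^2 y = 0 (note the -x y' term, not -2x y') with n^2 = 49, so n = 7; the polynomial solution is T_7(x).
With y = sum_k a_k x^k, matching x^k gives (k+2)(k+1) a_{k+2} = (k^2 - n^2) a_k = (k - 7)(k + 7) a_k. The right side vanishes at k = 7, so the series with the parity of 7 terminates at degree 7.
Standard normalization: leading coefficient of T_n is 2^(n-1), so a_7 = 2^6 = 64. Work downward with a_k = (k+1)(k+2) a_{k+2} / ((k - 7)(k + 7)):
  a_5 = (6)(7)(64) / ((5 - 7)(5 + 7)) = 2688/(-24) = -112
  a_3 = (4)(5)(-112) / ((3 - 7)(3 + 7)) = -2240/(-40) = 56
  a_1 = (2)(3)(56) / ((1 - 7)(1 + 7)) = 336/(-48) = -7
Hence T_7(x) = 64 x^7 - 112 x^5 + 56 x^3 - 7 x.

T_7(x); series = 64 x^7 - 112 x^5 + 56 x^3 - 7 x


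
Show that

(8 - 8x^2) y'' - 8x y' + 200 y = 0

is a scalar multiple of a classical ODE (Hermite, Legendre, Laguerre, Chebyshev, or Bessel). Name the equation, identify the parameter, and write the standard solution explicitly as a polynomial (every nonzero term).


All three coefficients share the factor 8; dividing through by 8 gives  (1 - x^2) y'' - x y' + 25 y = 0.
This matches the Chebyshev equation (1 - x^2) y'' - x y' + n^2 y = 0 (note the -x y' term, not -2x y') with n^2 = 25, so n = 5; the polynomial solution is T_5(x).
With y = sum_k a_k x^k, matching x^k gives (k+2)(k+1) a_{k+2} = (k^2 - n^2) a_k = (k - 5)(k + 5) a_k. The right side vanishes at k = 5, so the series with the parity of 5 terminates at degree 5.
Standard normalization: leading coefficient of T_n is 2^(n-1), so a_5 = 2^4 = 16. Work downward with a_k = (k+1)(k+2) a_{k+2} / ((k - 5)(k + 5)):
  a_3 = (4)(5)(16) / ((3 - 5)(3 + 5)) = 320/(-16) = -20
  a_1 = (2)(3)(-20) / ((1 - 5)(1 + 5)) = -120/(-24) = 5
Hence T_5(x) = 16 x^5 - 20 x^3 + 5 x.

T_5(x); series = 16 x^5 - 20 x^3 + 5 x


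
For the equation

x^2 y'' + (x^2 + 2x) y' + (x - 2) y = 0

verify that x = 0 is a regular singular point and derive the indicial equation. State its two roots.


Divide by x^2 to reach normal form y'' + P_1(x) y' + P_2(x) y = 0 with P_1(x) = 1 + 2/x and P_2(x) = 1/x - 2/x^2.
x = 0 is a singular point because the y'-coefficient 1 + 2/x has a pole at x = 0 and the y-coefficient 1/x - 2/x^2 has a pole at x = 0.
It is a regular singular point because x P_1(x) = p(x) = x + 2 and x^2 P_2(x) = q(x) = x - 2 are polynomials, hence analytic at x = 0.
p(0) = 2,  q(0) = -2.
Indicial equation: r(r-1) + p(0) r + q(0) = 0, i.e. r^2 + (p(0) - 1) r + q(0) = 0, i.e. r^2 + 1 r - 2 = 0.
Discriminant: (1)^2 - 4(-2) = 9, so r = (-1 ± 3)/2.
Solving: r_1 = 1, r_2 = -2.

indicial: r^2 + 1 r - 2 = 0; roots r_1 = 1, r_2 = -2


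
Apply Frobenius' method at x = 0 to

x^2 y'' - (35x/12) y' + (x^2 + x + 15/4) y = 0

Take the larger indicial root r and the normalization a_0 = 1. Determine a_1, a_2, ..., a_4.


Write in Frobenius form y'' + (p(x)/x) y' + (q(x)/x^2) y = 0:
  p(x) = -35/12,  q(x) = x^2 + x + 15/4.
Indicial equation: r(r-1) + (-35/12) r + (15/4) = 0 -> roots r_1 = 9/4, r_2 = 5/3.
Take r = r_1 = 9/4. Let y(x) = x^r sum_{n>=0} a_n x^n with a_0 = 1.
Substitute y = x^r sum a_n x^n and match x^{r+n}. The recurrence is
  D(n) a_n + 1 a_{n-1} + 1 a_{n-2} = 0,  where D(n) = (r+n)(r+n-1) + (-35/12)(r+n) + (15/4).
  a_n = [-1 a_{n-1} - 1 a_{n-2}] / D(n).
Since the indicial polynomial factors as (r - r_1)(r - r_2), D(n) = (r_1 + n - r_1)(r_1 + n - r_2) = n(n + 7/12).
Evaluating step by step (a_0 = 1):
  n = 1: D(1) = 1(1 + 7/12) = 19/12; numerator = -1(1) = -1; a_1 = (-1)/(19/12) = -12/19
  n = 2: D(2) = 2(2 + 7/12) = 31/6; numerator = -1(-12/19) - 1(1) = -7/19; a_2 = (-7/19)/(31/6) = -42/589
  n = 3: D(3) = 3(3 + 7/12) = 43/4; numerator = -1(-42/589) - 1(-12/19) = 414/589; a_3 = (414/589)/(43/4) = 1656/25327
  n = 4: D(4) = 4(4 + 7/12) = 55/3; numerator = -1(1656/25327) - 1(-42/589) = 150/25327; a_4 = (150/25327)/(55/3) = 90/278597

r = 9/4; a_0 = 1; a_1 = -12/19; a_2 = -42/589; a_3 = 1656/25327; a_4 = 90/278597


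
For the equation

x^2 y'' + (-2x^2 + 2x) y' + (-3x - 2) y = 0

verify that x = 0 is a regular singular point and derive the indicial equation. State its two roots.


Divide by x^2 to reach normal form y'' + P_1(x) y' + P_2(x) y = 0 with P_1(x) = -2 + 2/x and P_2(x) = -3/x - 2/x^2.
x = 0 is a singular point because the y'-coefficient -2 + 2/x has a pole at x = 0 and the y-coefficient -3/x - 2/x^2 has a pole at x = 0.
It is a regular singular point because x P_1(x) = p(x) = 2 - 2x and x^2 P_2(x) = q(x) = -3x - 2 are polynomials, hence analytic at x = 0.
p(0) = 2,  q(0) = -2.
Indicial equation: r(r-1) + p(0) r + q(0) = 0, i.e. r^2 + (p(0) - 1) r + q(0) = 0, i.e. r^2 + 1 r - 2 = 0.
Discriminant: (1)^2 - 4(-2) = 9, so r = (-1 ± 3)/2.
Solving: r_1 = 1, r_2 = -2.

indicial: r^2 + 1 r - 2 = 0; roots r_1 = 1, r_2 = -2


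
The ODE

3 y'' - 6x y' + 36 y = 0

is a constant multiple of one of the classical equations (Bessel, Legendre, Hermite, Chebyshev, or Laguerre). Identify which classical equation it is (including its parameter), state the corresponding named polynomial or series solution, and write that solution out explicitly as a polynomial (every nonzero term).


All three coefficients share the factor 3; dividing through by 3 gives  y'' - 2x y' + 12 y = 0.
This matches the Hermite equation y'' - 2x y' + 2n y = 0 with 2n = 12, so n = 6; the polynomial solution is H_6(x).
With y = sum_k a_k x^k, matching x^k gives (k+2)(k+1) a_{k+2} = 2(k - n) a_k = 2(k - 6) a_k. The right side vanishes at k = 6, so the series with the parity of 6 terminates at degree 6.
Standard normalization: leading coefficient of H_n is 2^n, so a_6 = 2^6 = 64. Work downward with a_k = (k+1)(k+2) a_{k+2} / (2(k - n)):
  a_4 = (5)(6)(64) / (2(4 - 6)) = 1920/(-4) = -480
  a_2 = (3)(4)(-480) / (2(2 - 6)) = -5760/(-8) = 720
  a_0 = (1)(2)(720) / (2(0 - 6)) = 1440/(-12) = -120
Hence H_6(x) = 64 x^6 - 480 x^4 + 720 x^2 - 120.

H_6(x); series = 64 x^6 - 480 x^4 + 720 x^2 - 120


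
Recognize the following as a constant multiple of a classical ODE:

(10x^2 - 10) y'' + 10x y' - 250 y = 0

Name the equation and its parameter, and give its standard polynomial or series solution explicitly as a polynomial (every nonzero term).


All three coefficients share the factor -10; dividing through by -10 gives  (1 - x^2) y'' - x y' + 25 y = 0.
This matches the Chebyshev equation (1 - x^2) y'' - x y' + n^2 y = 0 (note the -x y' term, not -2x y') with n^2 = 25, so n = 5; the polynomial solution is T_5(x).
With y = sum_k a_k x^k, matching x^k gives (k+2)(k+1) a_{k+2} = (k^2 - n^2) a_k = (k - 5)(k + 5) a_k. The right side vanishes at k = 5, so the series with the parity of 5 terminates at degree 5.
Standard normalization: leading coefficient of T_n is 2^(n-1), so a_5 = 2^4 = 16. Work downward with a_k = (k+1)(k+2) a_{k+2} / ((k - 5)(k + 5)):
  a_3 = (4)(5)(16) / ((3 - 5)(3 + 5)) = 320/(-16) = -20
  a_1 = (2)(3)(-20) / ((1 - 5)(1 + 5)) = -120/(-24) = 5
Hence T_5(x) = 16 x^5 - 20 x^3 + 5 x.

T_5(x); series = 16 x^5 - 20 x^3 + 5 x


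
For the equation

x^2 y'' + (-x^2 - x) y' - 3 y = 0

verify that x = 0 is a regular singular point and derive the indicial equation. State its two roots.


Divide by x^2 to reach normal form y'' + P_1(x) y' + P_2(x) y = 0 with P_1(x) = -1 - 1/x and P_2(x) = -3/x^2.
x = 0 is a singular point because the y'-coefficient -1 - 1/x has a pole at x = 0 and the y-coefficient -3/x^2 has a pole at x = 0.
It is a regular singular point because x P_1(x) = p(x) = -x - 1 and x^2 P_2(x) = q(x) = -3 are polynomials, hence analytic at x = 0.
p(0) = -1,  q(0) = -3.
Indicial equation: r(r-1) + p(0) r + q(0) = 0, i.e. r^2 + (p(0) - 1) r + q(0) = 0, i.e. r^2 - 2 r - 3 = 0.
Discriminant: (-2)^2 - 4(-3) = 16, so r = (2 ± 4)/2.
Solving: r_1 = 3, r_2 = -1.

indicial: r^2 - 2 r - 3 = 0; roots r_1 = 3, r_2 = -1


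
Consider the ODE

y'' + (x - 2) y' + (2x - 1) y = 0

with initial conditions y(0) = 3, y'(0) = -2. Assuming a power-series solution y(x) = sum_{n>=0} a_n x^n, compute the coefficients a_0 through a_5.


Ansatz: y(x) = sum_{n>=0} a_n x^n, so y'(x) = sum_{n>=1} n a_n x^(n-1) and y''(x) = sum_{n>=2} n(n-1) a_n x^(n-2).
Substitute into P(x) y'' + Q(x) y' + R(x) y = 0 with P(x) = 1, Q(x) = x - 2, R(x) = 2x - 1, and match powers of x.
Initial conditions: a_0 = 3, a_1 = -2.
Setting the coefficient of each power of x to zero and solving order by order (substituting the coefficients already found):
  x^0: 2 a_2 - 2 a_1 - a_0 = 0  ->  2 a_2 = 2 a_1 + a_0 = -1  ->  a_2 = -1/2
  x^1: 6 a_3 - 4 a_2 + 2 a_0 = 0  ->  6 a_3 = 4 a_2 - 2 a_0 = -8  ->  a_3 = -4/3
  x^2: 12 a_4 - 6 a_3 + a_2 + 2 a_1 = 0  ->  12 a_4 = 6 a_3 - a_2 - 2 a_1 = -7/2  ->  a_4 = -7/24
  x^3: 20 a_5 - 8 a_4 + 2 a_3 + 2 a_2 = 0  ->  20 a_5 = 8 a_4 - 2 a_3 - 2 a_2 = 4/3  ->  a_5 = 1/15
Truncated series: y(x) = 3 - 2 x - (1/2) x^2 - (4/3) x^3 - (7/24) x^4 + (1/15) x^5 + O(x^6).

a_0 = 3; a_1 = -2; a_2 = -1/2; a_3 = -4/3; a_4 = -7/24; a_5 = 1/15


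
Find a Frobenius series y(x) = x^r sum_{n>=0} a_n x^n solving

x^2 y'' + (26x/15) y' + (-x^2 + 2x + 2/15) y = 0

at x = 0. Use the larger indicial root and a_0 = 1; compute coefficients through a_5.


Write in Frobenius form y'' + (p(x)/x) y' + (q(x)/x^2) y = 0:
  p(x) = 26/15,  q(x) = -x^2 + 2x + 2/15.
Indicial equation: r(r-1) + (26/15) r + (2/15) = 0 -> roots r_1 = -1/3, r_2 = -2/5.
Take r = r_1 = -1/3. Let y(x) = x^r sum_{n>=0} a_n x^n with a_0 = 1.
Substitute y = x^r sum a_n x^n and match x^{r+n}. The recurrence is
  D(n) a_n + 2 a_{n-1} - 1 a_{n-2} = 0,  where D(n) = (r+n)(r+n-1) + (26/15)(r+n) + (2/15).
  a_n = [-2 a_{n-1} + 1 a_{n-2}] / D(n).
Since the indicial polynomial factors as (r - r_1)(r - r_2), D(n) = (r_1 + n - r_1)(r_1 + n - r_2) = n(n + 1/15).
Evaluating step by step (a_0 = 1):
  n = 1: D(1) = 1(1 + 1/15) = 16/15; numerator = -2(1) = -2; a_1 = (-2)/(16/15) = -15/8
  n = 2: D(2) = 2(2 + 1/15) = 62/15; numerator = -2(-15/8) + 1(1) = 19/4; a_2 = (19/4)/(62/15) = 285/248
  n = 3: D(3) = 3(3 + 1/15) = 46/5; numerator = -2(285/248) + 1(-15/8) = -1035/248; a_3 = (-1035/248)/(46/5) = -225/496
  n = 4: D(4) = 4(4 + 1/15) = 244/15; numerator = -2(-225/496) + 1(285/248) = 255/124; a_4 = (255/124)/(244/15) = 3825/30256
  n = 5: D(5) = 5(5 + 1/15) = 76/3; numerator = -2(3825/30256) + 1(-225/496) = -21375/30256; a_5 = (-21375/30256)/(76/3) = -3375/121024

r = -1/3; a_0 = 1; a_1 = -15/8; a_2 = 285/248; a_3 = -225/496; a_4 = 3825/30256; a_5 = -3375/121024


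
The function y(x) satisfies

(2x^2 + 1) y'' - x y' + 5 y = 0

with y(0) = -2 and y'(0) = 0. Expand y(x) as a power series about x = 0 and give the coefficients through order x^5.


Ansatz: y(x) = sum_{n>=0} a_n x^n, so y'(x) = sum_{n>=1} n a_n x^(n-1) and y''(x) = sum_{n>=2} n(n-1) a_n x^(n-2).
Substitute into P(x) y'' + Q(x) y' + R(x) y = 0 with P(x) = 2x^2 + 1, Q(x) = -x, R(x) = 5, and match powers of x.
Initial conditions: a_0 = -2, a_1 = 0.
Setting the coefficient of each power of x to zero and solving order by order (substituting the coefficients already found):
  x^0: 2 a_2 + 5 a_0 = 0  ->  2 a_2 = -5 a_0 = 10  ->  a_2 = 5
  x^1: 6 a_3 + 4 a_1 = 0  ->  6 a_3 = -4 a_1 = 0  ->  a_3 = 0
  x^2: 12 a_4 + 7 a_2 = 0  ->  12 a_4 = -7 a_2 = -35  ->  a_4 = -35/12
  x^3: 20 a_5 + 14 a_3 = 0  ->  20 a_5 = -14 a_3 = 0  ->  a_5 = 0
Truncated series: y(x) = -2 + 5 x^2 - (35/12) x^4 + O(x^6).

a_0 = -2; a_1 = 0; a_2 = 5; a_3 = 0; a_4 = -35/12; a_5 = 0


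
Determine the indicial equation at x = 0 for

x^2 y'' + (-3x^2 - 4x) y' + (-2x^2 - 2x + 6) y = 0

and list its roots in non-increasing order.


Divide by x^2 to reach normal form y'' + P_1(x) y' + P_2(x) y = 0 with P_1(x) = -3 - 4/x and P_2(x) = -2 - 2/x + 6/x^2.
x = 0 is a singular point because the y'-coefficient -3 - 4/x has a pole at x = 0 and the y-coefficient -2 - 2/x + 6/x^2 has a pole at x = 0.
It is a regular singular point because x P_1(x) = p(x) = -3x - 4 and x^2 P_2(x) = q(x) = -2x^2 - 2x + 6 are polynomials, hence analytic at x = 0.
p(0) = -4,  q(0) = 6.
Indicial equation: r(r-1) + p(0) r + q(0) = 0, i.e. r^2 + (p(0) - 1) r + q(0) = 0, i.e. r^2 - 5 r + 6 = 0.
Discriminant: (-5)^2 - 4(6) = 1, so r = (5 ± 1)/2.
Solving: r_1 = 3, r_2 = 2.

indicial: r^2 - 5 r + 6 = 0; roots r_1 = 3, r_2 = 2


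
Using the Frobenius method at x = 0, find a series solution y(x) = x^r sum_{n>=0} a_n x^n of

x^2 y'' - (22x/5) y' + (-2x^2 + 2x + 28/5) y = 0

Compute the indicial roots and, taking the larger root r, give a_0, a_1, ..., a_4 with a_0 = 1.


Write in Frobenius form y'' + (p(x)/x) y' + (q(x)/x^2) y = 0:
  p(x) = -22/5,  q(x) = -2x^2 + 2x + 28/5.
Indicial equation: r(r-1) + (-22/5) r + (28/5) = 0 -> roots r_1 = 4, r_2 = 7/5.
Take r = r_1 = 4. Let y(x) = x^r sum_{n>=0} a_n x^n with a_0 = 1.
Substitute y = x^r sum a_n x^n and match x^{r+n}. The recurrence is
  D(n) a_n + 2 a_{n-1} - 2 a_{n-2} = 0,  where D(n) = (r+n)(r+n-1) + (-22/5)(r+n) + (28/5).
  a_n = [-2 a_{n-1} + 2 a_{n-2}] / D(n).
Since the indicial polynomial factors as (r - r_1)(r - r_2), D(n) = (r_1 + n - r_1)(r_1 + n - r_2) = n(n + 13/5).
Evaluating step by step (a_0 = 1):
  n = 1: D(1) = 1(1 + 13/5) = 18/5; numerator = -2(1) = -2; a_1 = (-2)/(18/5) = -5/9
  n = 2: D(2) = 2(2 + 13/5) = 46/5; numerator = -2(-5/9) + 2(1) = 28/9; a_2 = (28/9)/(46/5) = 70/207
  n = 3: D(3) = 3(3 + 13/5) = 84/5; numerator = -2(70/207) + 2(-5/9) = -370/207; a_3 = (-370/207)/(84/5) = -925/8694
  n = 4: D(4) = 4(4 + 13/5) = 132/5; numerator = -2(-925/8694) + 2(70/207) = 3865/4347; a_4 = (3865/4347)/(132/5) = 19325/573804

r = 4; a_0 = 1; a_1 = -5/9; a_2 = 70/207; a_3 = -925/8694; a_4 = 19325/573804


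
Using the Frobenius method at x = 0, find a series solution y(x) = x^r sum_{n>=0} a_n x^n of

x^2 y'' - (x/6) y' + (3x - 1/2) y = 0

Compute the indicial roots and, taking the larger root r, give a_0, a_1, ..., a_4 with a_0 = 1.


Write in Frobenius form y'' + (p(x)/x) y' + (q(x)/x^2) y = 0:
  p(x) = -1/6,  q(x) = 3x - 1/2.
Indicial equation: r(r-1) + (-1/6) r + (-1/2) = 0 -> roots r_1 = 3/2, r_2 = -1/3.
Take r = r_1 = 3/2. Let y(x) = x^r sum_{n>=0} a_n x^n with a_0 = 1.
Substitute y = x^r sum a_n x^n and match x^{r+n}. The recurrence is
  D(n) a_n + 3 a_{n-1} = 0,  where D(n) = (r+n)(r+n-1) + (-1/6)(r+n) + (-1/2).
  a_n = -3 / D(n) * a_{n-1}.
Since the indicial polynomial factors as (r - r_1)(r - r_2), D(n) = (r_1 + n - r_1)(r_1 + n - r_2) = n(n + 11/6).
Evaluating step by step (a_0 = 1):
  n = 1: D(1) = 1(1 + 11/6) = 17/6; numerator = -3(1) = -3; a_1 = (-3)/(17/6) = -18/17
  n = 2: D(2) = 2(2 + 11/6) = 23/3; numerator = -3(-18/17) = 54/17; a_2 = (54/17)/(23/3) = 162/391
  n = 3: D(3) = 3(3 + 11/6) = 29/2; numerator = -3(162/391) = -486/391; a_3 = (-486/391)/(29/2) = -972/11339
  n = 4: D(4) = 4(4 + 11/6) = 70/3; numerator = -3(-972/11339) = 2916/11339; a_4 = (2916/11339)/(70/3) = 4374/396865

r = 3/2; a_0 = 1; a_1 = -18/17; a_2 = 162/391; a_3 = -972/11339; a_4 = 4374/396865


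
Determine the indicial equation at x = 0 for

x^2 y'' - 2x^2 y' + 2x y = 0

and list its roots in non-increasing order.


Divide by x^2 to reach normal form y'' + P_1(x) y' + P_2(x) y = 0 with P_1(x) = -2 and P_2(x) = 2/x.
x = 0 is a singular point because the y-coefficient 2/x has a pole at x = 0.
It is a regular singular point because x P_1(x) = p(x) = -2x and x^2 P_2(x) = q(x) = 2x are polynomials, hence analytic at x = 0.
p(0) = 0,  q(0) = 0.
Indicial equation: r(r-1) + p(0) r + q(0) = 0, i.e. r^2 + (p(0) - 1) r + q(0) = 0, i.e. r^2 - 1 r = 0.
Discriminant: (-1)^2 - 4(0) = 1, so r = (1 ± 1)/2.
Solving: r_1 = 1, r_2 = 0.

indicial: r^2 - 1 r = 0; roots r_1 = 1, r_2 = 0


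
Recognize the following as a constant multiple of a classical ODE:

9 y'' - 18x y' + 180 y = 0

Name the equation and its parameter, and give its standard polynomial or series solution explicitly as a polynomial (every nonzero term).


All three coefficients share the factor 9; dividing through by 9 gives  y'' - 2x y' + 20 y = 0.
This matches the Hermite equation y'' - 2x y' + 2n y = 0 with 2n = 20, so n = 10; the polynomial solution is H_10(x).
With y = sum_k a_k x^k, matching x^k gives (k+2)(k+1) a_{k+2} = 2(k - n) a_k = 2(k - 10) a_k. The right side vanishes at k = 10, so the series with the parity of 10 terminates at degree 10.
Standard normalization: leading coefficient of H_n is 2^n, so a_10 = 2^10 = 1024. Work downward with a_k = (k+1)(k+2) a_{k+2} / (2(k - n)):
  a_8 = (9)(10)(1024) / (2(8 - 10)) = 92160/(-4) = -23040
  a_6 = (7)(8)(-23040) / (2(6 - 10)) = -1290240/(-8) = 161280
  a_4 = (5)(6)(161280) / (2(4 - 10)) = 4838400/(-12) = -403200
  a_2 = (3)(4)(-403200) / (2(2 - 10)) = -4838400/(-16) = 302400
  a_0 = (1)(2)(302400) / (2(0 - 10)) = 604800/(-20) = -30240
Hence H_10(x) = 1024 x^10 - 23040 x^8 + 161280 x^6 - 403200 x^4 + 302400 x^2 - 30240.

H_10(x); series = 1024 x^10 - 23040 x^8 + 161280 x^6 - 403200 x^4 + 302400 x^2 - 30240


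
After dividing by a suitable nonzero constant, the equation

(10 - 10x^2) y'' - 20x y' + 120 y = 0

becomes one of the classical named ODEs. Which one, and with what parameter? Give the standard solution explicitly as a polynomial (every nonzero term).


All three coefficients share the factor 10; dividing through by 10 gives  (1 - x^2) y'' - 2x y' + 12 y = 0.
This matches the Legendre equation (1 - x^2) y'' - 2x y' + n(n+1) y = 0 (note the -2x y' term) with n(n+1) = 12, so n = 3; the polynomial solution is P_3(x).
With y = sum_k a_k x^k, matching x^k gives (k+2)(k+1) a_{k+2} = [k(k+1) - n(n+1)] a_k = (k - 3)(k + 4) a_k. The right side vanishes at k = 3, so the series with the parity of 3 terminates at degree 3.
Standard normalization (P_n(1) = 1): leading coefficient (2n)!/(2^n (n!)^2) = 720/(8*36) = 5/2, so a_3 = 5/2. Work downward with a_k = (k+1)(k+2) a_{k+2} / ((k - 3)(k + 4)):
  a_1 = (2)(3)(5/2) / ((1 - 3)(1 + 4)) = 15/(-10) = -3/2
Hence P_3(x) = 5 x^3/2 - 3 x/2.

P_3(x); series = 5 x^3/2 - 3 x/2


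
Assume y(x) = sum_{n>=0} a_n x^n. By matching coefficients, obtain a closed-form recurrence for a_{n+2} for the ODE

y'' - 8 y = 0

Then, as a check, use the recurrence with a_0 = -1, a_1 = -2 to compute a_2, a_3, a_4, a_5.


Substitute y = sum_n a_n x^n into y'' + (const) y = 0.
y''(x) = sum_{n>=0} (n+2)(n+1) a_{n+2} x^n.
The ODE becomes sum_n [(n+2)(n+1) a_{n+2} - 8 a_n] x^n = 0.
Setting each coefficient to zero gives the recurrence:
  (n+2)(n+1) a_{n+2} - 8 a_n = 0,
  a_{n+2} = 8 / ((n+1)(n+2)) a_n.

Check with a_0 = -1, a_1 = -2 (apply the recurrence for n = 0, 1, 2, 3): a_0 = -1, a_1 = -2, a_2 = -4, a_3 = -8/3, a_4 = -8/3, a_5 = -16/15.

a_{n+2} = 8/((n+1)(n+2)) * a_n; check: a_0 = -1, a_1 = -2, a_2 = -4, a_3 = -8/3, a_4 = -8/3, a_5 = -16/15


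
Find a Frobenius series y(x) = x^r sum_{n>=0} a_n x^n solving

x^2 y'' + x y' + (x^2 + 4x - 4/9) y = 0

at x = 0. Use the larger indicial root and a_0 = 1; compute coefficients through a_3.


Write in Frobenius form y'' + (p(x)/x) y' + (q(x)/x^2) y = 0:
  p(x) = 1,  q(x) = x^2 + 4x - 4/9.
Indicial equation: r(r-1) + (1) r + (-4/9) = 0 -> roots r_1 = 2/3, r_2 = -2/3.
Take r = r_1 = 2/3. Let y(x) = x^r sum_{n>=0} a_n x^n with a_0 = 1.
Substitute y = x^r sum a_n x^n and match x^{r+n}. The recurrence is
  D(n) a_n + 4 a_{n-1} + 1 a_{n-2} = 0,  where D(n) = (r+n)(r+n-1) + (1)(r+n) + (-4/9).
  a_n = [-4 a_{n-1} - 1 a_{n-2}] / D(n).
Since the indicial polynomial factors as (r - r_1)(r - r_2), D(n) = (r_1 + n - r_1)(r_1 + n - r_2) = n(n + 4/3).
Evaluating step by step (a_0 = 1):
  n = 1: D(1) = 1(1 + 4/3) = 7/3; numerator = -4(1) = -4; a_1 = (-4)/(7/3) = -12/7
  n = 2: D(2) = 2(2 + 4/3) = 20/3; numerator = -4(-12/7) - 1(1) = 41/7; a_2 = (41/7)/(20/3) = 123/140
  n = 3: D(3) = 3(3 + 4/3) = 13; numerator = -4(123/140) - 1(-12/7) = -9/5; a_3 = (-9/5)/(13) = -9/65

r = 2/3; a_0 = 1; a_1 = -12/7; a_2 = 123/140; a_3 = -9/65


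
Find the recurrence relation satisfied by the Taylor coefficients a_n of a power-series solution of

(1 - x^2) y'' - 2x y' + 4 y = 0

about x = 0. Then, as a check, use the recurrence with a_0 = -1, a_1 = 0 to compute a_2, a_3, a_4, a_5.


Substitute y = sum_n a_n x^n.
(1 - 1 x^2) y'' contributes (n+2)(n+1) a_{n+2} - n(n-1) a_n at x^n.
-2 x y'(x) contributes -2 n a_n at x^n.
4 y(x) contributes 4 a_n at x^n.
Matching x^n: (n+2)(n+1) a_{n+2} + (-n(n-1) - 2 n + 4) a_n = 0.
Thus a_{n+2} = (n(n-1) + 2 n - 4) / ((n+1)(n+2)) * a_n.

Check with a_0 = -1, a_1 = 0 (apply the recurrence for n = 0, 1, 2, 3): a_0 = -1, a_1 = 0, a_2 = 2, a_3 = 0, a_4 = 1/3, a_5 = 0.

a_(n+2) = (n(n-1) + 2 n - 4) / ((n+1)(n+2)) * a_n; check: a_0 = -1, a_1 = 0, a_2 = 2, a_3 = 0, a_4 = 1/3, a_5 = 0


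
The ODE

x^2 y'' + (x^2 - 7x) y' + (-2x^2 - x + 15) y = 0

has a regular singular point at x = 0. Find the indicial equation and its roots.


Divide by x^2 to reach normal form y'' + P_1(x) y' + P_2(x) y = 0 with P_1(x) = 1 - 7/x and P_2(x) = -2 - 1/x + 15/x^2.
x = 0 is a singular point because the y'-coefficient 1 - 7/x has a pole at x = 0 and the y-coefficient -2 - 1/x + 15/x^2 has a pole at x = 0.
It is a regular singular point because x P_1(x) = p(x) = x - 7 and x^2 P_2(x) = q(x) = -2x^2 - x + 15 are polynomials, hence analytic at x = 0.
p(0) = -7,  q(0) = 15.
Indicial equation: r(r-1) + p(0) r + q(0) = 0, i.e. r^2 + (p(0) - 1) r + q(0) = 0, i.e. r^2 - 8 r + 15 = 0.
Discriminant: (-8)^2 - 4(15) = 4, so r = (8 ± 2)/2.
Solving: r_1 = 5, r_2 = 3.

indicial: r^2 - 8 r + 15 = 0; roots r_1 = 5, r_2 = 3


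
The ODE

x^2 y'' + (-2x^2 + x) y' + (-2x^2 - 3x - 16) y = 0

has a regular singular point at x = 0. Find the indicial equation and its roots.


Divide by x^2 to reach normal form y'' + P_1(x) y' + P_2(x) y = 0 with P_1(x) = -2 + 1/x and P_2(x) = -2 - 3/x - 16/x^2.
x = 0 is a singular point because the y'-coefficient -2 + 1/x has a pole at x = 0 and the y-coefficient -2 - 3/x - 16/x^2 has a pole at x = 0.
It is a regular singular point because x P_1(x) = p(x) = 1 - 2x and x^2 P_2(x) = q(x) = -2x^2 - 3x - 16 are polynomials, hence analytic at x = 0.
p(0) = 1,  q(0) = -16.
Indicial equation: r(r-1) + p(0) r + q(0) = 0, i.e. r^2 + (p(0) - 1) r + q(0) = 0, i.e. r^2 - 16 = 0.
Discriminant: (0)^2 - 4(-16) = 64, so r = (0 ± 8)/2.
Solving: r_1 = 4, r_2 = -4.

indicial: r^2 - 16 = 0; roots r_1 = 4, r_2 = -4


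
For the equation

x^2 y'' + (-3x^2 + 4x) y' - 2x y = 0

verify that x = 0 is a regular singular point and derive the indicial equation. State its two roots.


Divide by x^2 to reach normal form y'' + P_1(x) y' + P_2(x) y = 0 with P_1(x) = -3 + 4/x and P_2(x) = -2/x.
x = 0 is a singular point because the y'-coefficient -3 + 4/x has a pole at x = 0 and the y-coefficient -2/x has a pole at x = 0.
It is a regular singular point because x P_1(x) = p(x) = 4 - 3x and x^2 P_2(x) = q(x) = -2x are polynomials, hence analytic at x = 0.
p(0) = 4,  q(0) = 0.
Indicial equation: r(r-1) + p(0) r + q(0) = 0, i.e. r^2 + (p(0) - 1) r + q(0) = 0, i.e. r^2 + 3 r = 0.
Discriminant: (3)^2 - 4(0) = 9, so r = (-3 ± 3)/2.
Solving: r_1 = 0, r_2 = -3.

indicial: r^2 + 3 r = 0; roots r_1 = 0, r_2 = -3


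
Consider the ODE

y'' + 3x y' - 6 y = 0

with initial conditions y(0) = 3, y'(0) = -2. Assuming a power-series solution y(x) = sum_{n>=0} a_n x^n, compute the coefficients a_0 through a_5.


Ansatz: y(x) = sum_{n>=0} a_n x^n, so y'(x) = sum_{n>=1} n a_n x^(n-1) and y''(x) = sum_{n>=2} n(n-1) a_n x^(n-2).
Substitute into P(x) y'' + Q(x) y' + R(x) y = 0 with P(x) = 1, Q(x) = 3x, R(x) = -6, and match powers of x.
Initial conditions: a_0 = 3, a_1 = -2.
Setting the coefficient of each power of x to zero and solving order by order (substituting the coefficients already found):
  x^0: 2 a_2 - 6 a_0 = 0  ->  2 a_2 = 6 a_0 = 18  ->  a_2 = 9
  x^1: 6 a_3 - 3 a_1 = 0  ->  6 a_3 = 3 a_1 = -6  ->  a_3 = -1
  x^2: 12 a_4 = 0  ->  a_4 = 0
  x^3: 20 a_5 + 3 a_3 = 0  ->  20 a_5 = -3 a_3 = 3  ->  a_5 = 3/20
Truncated series: y(x) = 3 - 2 x + 9 x^2 - x^3 + (3/20) x^5 + O(x^6).

a_0 = 3; a_1 = -2; a_2 = 9; a_3 = -1; a_4 = 0; a_5 = 3/20


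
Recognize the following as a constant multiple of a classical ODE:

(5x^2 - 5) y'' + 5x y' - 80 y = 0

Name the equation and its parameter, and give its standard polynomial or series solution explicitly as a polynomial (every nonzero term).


All three coefficients share the factor -5; dividing through by -5 gives  (1 - x^2) y'' - x y' + 16 y = 0.
This matches the Chebyshev equation (1 - x^2) y'' - x y' + n^2 y = 0 (note the -x y' term, not -2x y') with n^2 = 16, so n = 4; the polynomial solution is T_4(x).
With y = sum_k a_k x^k, matching x^k gives (k+2)(k+1) a_{k+2} = (k^2 - n^2) a_k = (k - 4)(k + 4) a_k. The right side vanishes at k = 4, so the series with the parity of 4 terminates at degree 4.
Standard normalization: leading coefficient of T_n is 2^(n-1), so a_4 = 2^3 = 8. Work downward with a_k = (k+1)(k+2) a_{k+2} / ((k - 4)(k + 4)):
  a_2 = (3)(4)(8) / ((2 - 4)(2 + 4)) = 96/(-12) = -8
  a_0 = (1)(2)(-8) / ((0 - 4)(0 + 4)) = -16/(-16) = 1
Hence T_4(x) = 8 x^4 - 8 x^2 + 1.

T_4(x); series = 8 x^4 - 8 x^2 + 1


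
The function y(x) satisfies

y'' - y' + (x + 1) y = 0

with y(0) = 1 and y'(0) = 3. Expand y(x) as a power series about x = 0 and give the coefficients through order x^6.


Ansatz: y(x) = sum_{n>=0} a_n x^n, so y'(x) = sum_{n>=1} n a_n x^(n-1) and y''(x) = sum_{n>=2} n(n-1) a_n x^(n-2).
Substitute into P(x) y'' + Q(x) y' + R(x) y = 0 with P(x) = 1, Q(x) = -1, R(x) = x + 1, and match powers of x.
Initial conditions: a_0 = 1, a_1 = 3.
Setting the coefficient of each power of x to zero and solving order by order (substituting the coefficients already found):
  x^0: 2 a_2 - a_1 + a_0 = 0  ->  2 a_2 = a_1 - a_0 = 2  ->  a_2 = 1
  x^1: 6 a_3 - 2 a_2 + a_1 + a_0 = 0  ->  6 a_3 = 2 a_2 - a_1 - a_0 = -2  ->  a_3 = -1/3
  x^2: 12 a_4 - 3 a_3 + a_2 + a_1 = 0  ->  12 a_4 = 3 a_3 - a_2 - a_1 = -5  ->  a_4 = -5/12
  x^3: 20 a_5 - 4 a_4 + a_3 + a_2 = 0  ->  20 a_5 = 4 a_4 - a_3 - a_2 = -7/3  ->  a_5 = -7/60
  x^4: 30 a_6 - 5 a_5 + a_4 + a_3 = 0  ->  30 a_6 = 5 a_5 - a_4 - a_3 = 1/6  ->  a_6 = 1/180
Truncated series: y(x) = 1 + 3 x + x^2 - (1/3) x^3 - (5/12) x^4 - (7/60) x^5 + (1/180) x^6 + O(x^7).

a_0 = 1; a_1 = 3; a_2 = 1; a_3 = -1/3; a_4 = -5/12; a_5 = -7/60; a_6 = 1/180


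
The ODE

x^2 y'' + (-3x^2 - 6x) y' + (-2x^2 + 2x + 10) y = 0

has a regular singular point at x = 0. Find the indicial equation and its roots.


Divide by x^2 to reach normal form y'' + P_1(x) y' + P_2(x) y = 0 with P_1(x) = -3 - 6/x and P_2(x) = -2 + 2/x + 10/x^2.
x = 0 is a singular point because the y'-coefficient -3 - 6/x has a pole at x = 0 and the y-coefficient -2 + 2/x + 10/x^2 has a pole at x = 0.
It is a regular singular point because x P_1(x) = p(x) = -3x - 6 and x^2 P_2(x) = q(x) = -2x^2 + 2x + 10 are polynomials, hence analytic at x = 0.
p(0) = -6,  q(0) = 10.
Indicial equation: r(r-1) + p(0) r + q(0) = 0, i.e. r^2 + (p(0) - 1) r + q(0) = 0, i.e. r^2 - 7 r + 10 = 0.
Discriminant: (-7)^2 - 4(10) = 9, so r = (7 ± 3)/2.
Solving: r_1 = 5, r_2 = 2.

indicial: r^2 - 7 r + 10 = 0; roots r_1 = 5, r_2 = 2


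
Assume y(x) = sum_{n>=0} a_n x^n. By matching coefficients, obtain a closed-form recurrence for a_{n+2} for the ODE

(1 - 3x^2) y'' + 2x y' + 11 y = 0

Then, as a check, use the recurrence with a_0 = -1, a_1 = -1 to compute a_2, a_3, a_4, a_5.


Substitute y = sum_n a_n x^n.
(1 - 3 x^2) y'' contributes (n+2)(n+1) a_{n+2} - 3 n(n-1) a_n at x^n.
2 x y'(x) contributes 2 n a_n at x^n.
11 y(x) contributes 11 a_n at x^n.
Matching x^n: (n+2)(n+1) a_{n+2} + (-3 n(n-1) + 2 n + 11) a_n = 0.
Thus a_{n+2} = (3 n(n-1) - 2 n - 11) / ((n+1)(n+2)) * a_n.

Check with a_0 = -1, a_1 = -1 (apply the recurrence for n = 0, 1, 2, 3): a_0 = -1, a_1 = -1, a_2 = 11/2, a_3 = 13/6, a_4 = -33/8, a_5 = 13/120.

a_(n+2) = (3 n(n-1) - 2 n - 11) / ((n+1)(n+2)) * a_n; check: a_0 = -1, a_1 = -1, a_2 = 11/2, a_3 = 13/6, a_4 = -33/8, a_5 = 13/120


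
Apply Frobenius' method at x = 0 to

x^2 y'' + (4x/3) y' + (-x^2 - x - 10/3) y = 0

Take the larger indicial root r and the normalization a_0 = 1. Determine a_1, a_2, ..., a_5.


Write in Frobenius form y'' + (p(x)/x) y' + (q(x)/x^2) y = 0:
  p(x) = 4/3,  q(x) = -x^2 - x - 10/3.
Indicial equation: r(r-1) + (4/3) r + (-10/3) = 0 -> roots r_1 = 5/3, r_2 = -2.
Take r = r_1 = 5/3. Let y(x) = x^r sum_{n>=0} a_n x^n with a_0 = 1.
Substitute y = x^r sum a_n x^n and match x^{r+n}. The recurrence is
  D(n) a_n - 1 a_{n-1} - 1 a_{n-2} = 0,  where D(n) = (r+n)(r+n-1) + (4/3)(r+n) + (-10/3).
  a_n = [1 a_{n-1} + 1 a_{n-2}] / D(n).
Since the indicial polynomial factors as (r - r_1)(r - r_2), D(n) = (r_1 + n - r_1)(r_1 + n - r_2) = n(n + 11/3).
Evaluating step by step (a_0 = 1):
  n = 1: D(1) = 1(1 + 11/3) = 14/3; numerator = 1(1) = 1; a_1 = (1)/(14/3) = 3/14
  n = 2: D(2) = 2(2 + 11/3) = 34/3; numerator = 1(3/14) + 1(1) = 17/14; a_2 = (17/14)/(34/3) = 3/28
  n = 3: D(3) = 3(3 + 11/3) = 20; numerator = 1(3/28) + 1(3/14) = 9/28; a_3 = (9/28)/(20) = 9/560
  n = 4: D(4) = 4(4 + 11/3) = 92/3; numerator = 1(9/560) + 1(3/28) = 69/560; a_4 = (69/560)/(92/3) = 9/2240
  n = 5: D(5) = 5(5 + 11/3) = 130/3; numerator = 1(9/2240) + 1(9/560) = 9/448; a_5 = (9/448)/(130/3) = 27/58240

r = 5/3; a_0 = 1; a_1 = 3/14; a_2 = 3/28; a_3 = 9/560; a_4 = 9/2240; a_5 = 27/58240
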